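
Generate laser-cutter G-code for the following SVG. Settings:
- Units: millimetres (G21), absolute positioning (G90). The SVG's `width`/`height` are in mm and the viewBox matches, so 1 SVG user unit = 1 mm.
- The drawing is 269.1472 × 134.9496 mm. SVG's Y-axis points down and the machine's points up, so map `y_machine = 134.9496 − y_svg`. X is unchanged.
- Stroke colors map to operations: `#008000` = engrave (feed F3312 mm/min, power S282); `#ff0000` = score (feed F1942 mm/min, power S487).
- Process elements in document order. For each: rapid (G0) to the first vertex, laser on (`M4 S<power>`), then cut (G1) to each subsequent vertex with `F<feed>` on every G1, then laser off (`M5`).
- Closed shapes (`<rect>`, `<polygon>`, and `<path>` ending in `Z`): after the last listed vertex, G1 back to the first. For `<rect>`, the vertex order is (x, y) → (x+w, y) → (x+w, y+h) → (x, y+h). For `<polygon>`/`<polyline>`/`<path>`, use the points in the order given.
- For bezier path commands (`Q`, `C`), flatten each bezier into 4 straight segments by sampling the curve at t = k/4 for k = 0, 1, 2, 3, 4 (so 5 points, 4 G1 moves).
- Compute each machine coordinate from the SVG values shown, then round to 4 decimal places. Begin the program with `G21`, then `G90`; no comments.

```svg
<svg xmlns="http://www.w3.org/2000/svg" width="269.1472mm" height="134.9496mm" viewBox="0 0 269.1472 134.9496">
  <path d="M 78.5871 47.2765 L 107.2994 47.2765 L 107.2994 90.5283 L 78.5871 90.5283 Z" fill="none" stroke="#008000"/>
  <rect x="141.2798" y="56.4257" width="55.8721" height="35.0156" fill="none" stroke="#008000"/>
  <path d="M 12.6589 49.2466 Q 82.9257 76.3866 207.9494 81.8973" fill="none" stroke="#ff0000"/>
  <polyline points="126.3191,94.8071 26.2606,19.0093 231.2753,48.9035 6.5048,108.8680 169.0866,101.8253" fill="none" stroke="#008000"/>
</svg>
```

G21
G90
G0 X78.5871 Y87.6731
M4 S282
G1 X107.2994 Y87.6731 F3312
G1 X107.2994 Y44.4213 F3312
G1 X78.5871 Y44.4213 F3312
G1 X78.5871 Y87.6731 F3312
M5
G0 X141.2798 Y78.5239
M4 S282
G1 X197.1519 Y78.5239 F3312
G1 X197.1519 Y43.5083 F3312
G1 X141.2798 Y43.5083 F3312
G1 X141.2798 Y78.5239 F3312
M5
G0 X12.6589 Y85.7030
M4 S487
G1 X51.2146 Y73.4848 F1942
G1 X96.6149 Y63.9703 F1942
G1 X148.8599 Y57.1595 F1942
G1 X207.9494 Y53.0523 F1942
M5
G0 X126.3191 Y40.1425
M4 S282
G1 X26.2606 Y115.9403 F3312
G1 X231.2753 Y86.0461 F3312
G1 X6.5048 Y26.0816 F3312
G1 X169.0866 Y33.1243 F3312
M5

1 u = 1 mm; y_m = 134.9496 − y.

[1] `<path>` rectangle, #008000→engrave S282 F3312: (78.5871,87.6731) → (107.2994,87.6731) → (107.2994,44.4213) → (78.5871,44.4213) → (78.5871,87.6731) (closed)

[2] `<rect>` rectangle, #008000→engrave S282 F3312: (141.2798,78.5239) → (197.1519,78.5239) → (197.1519,43.5083) → (141.2798,43.5083) → (141.2798,78.5239) (closed)

[3] `<path>` quadratic bezier, #ff0000→score S487 F1942: (12.6589,85.7030) → (51.2146,73.4848) → (96.6149,63.9703) → (148.8599,57.1595) → (207.9494,53.0523)

[4] `<polyline>` open polyline, #008000→engrave S282 F3312: (126.3191,40.1425) → (26.2606,115.9403) → (231.2753,86.0461) → (6.5048,26.0816) → (169.0866,33.1243)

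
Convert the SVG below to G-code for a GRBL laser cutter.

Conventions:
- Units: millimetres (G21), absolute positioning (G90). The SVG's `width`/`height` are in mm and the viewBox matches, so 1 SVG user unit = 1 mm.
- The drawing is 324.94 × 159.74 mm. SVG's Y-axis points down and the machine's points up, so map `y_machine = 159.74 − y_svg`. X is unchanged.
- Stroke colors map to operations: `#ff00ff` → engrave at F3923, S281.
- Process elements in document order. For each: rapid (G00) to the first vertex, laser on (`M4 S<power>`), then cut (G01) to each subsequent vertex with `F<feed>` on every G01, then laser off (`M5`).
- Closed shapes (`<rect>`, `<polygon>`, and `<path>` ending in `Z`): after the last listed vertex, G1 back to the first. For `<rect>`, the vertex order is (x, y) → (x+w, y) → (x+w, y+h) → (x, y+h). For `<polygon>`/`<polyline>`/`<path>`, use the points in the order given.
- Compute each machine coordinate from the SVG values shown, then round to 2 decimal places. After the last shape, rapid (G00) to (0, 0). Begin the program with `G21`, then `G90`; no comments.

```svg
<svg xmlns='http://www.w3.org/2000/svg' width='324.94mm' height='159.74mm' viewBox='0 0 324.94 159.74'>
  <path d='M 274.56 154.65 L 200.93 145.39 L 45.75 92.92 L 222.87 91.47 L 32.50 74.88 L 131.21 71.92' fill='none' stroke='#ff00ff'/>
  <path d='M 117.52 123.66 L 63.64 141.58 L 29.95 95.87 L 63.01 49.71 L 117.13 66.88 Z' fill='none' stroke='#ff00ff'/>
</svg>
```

Since the viewBox matches the mm dimensions, user units are millimetres directly. The only transform is the Y-flip y_m = 159.74 − y_svg.

Shape 1 is a open polyline drawn with `<path>`. Its stroke #ff00ff means engrave at S281, F3923. After flipping Y the toolpath is (274.56,5.09) → (200.93,14.35) → (45.75,66.82) → (222.87,68.27) → (32.50,84.86) → (131.21,87.82).

Shape 2 is a regular polygon drawn with `<path>`. Its stroke #ff00ff means engrave at S281, F3923. After flipping Y the toolpath is (117.52,36.08) → (63.64,18.16) → (29.95,63.87) → (63.01,110.03) → (117.13,92.86) → (117.52,36.08), returning to the start.

G21
G90
G00 X274.56 Y5.09
M4 S281
G01 X200.93 Y14.35 F3923
G01 X45.75 Y66.82 F3923
G01 X222.87 Y68.27 F3923
G01 X32.50 Y84.86 F3923
G01 X131.21 Y87.82 F3923
M5
G00 X117.52 Y36.08
M4 S281
G01 X63.64 Y18.16 F3923
G01 X29.95 Y63.87 F3923
G01 X63.01 Y110.03 F3923
G01 X117.13 Y92.86 F3923
G01 X117.52 Y36.08 F3923
M5
G00 X0.00 Y0.00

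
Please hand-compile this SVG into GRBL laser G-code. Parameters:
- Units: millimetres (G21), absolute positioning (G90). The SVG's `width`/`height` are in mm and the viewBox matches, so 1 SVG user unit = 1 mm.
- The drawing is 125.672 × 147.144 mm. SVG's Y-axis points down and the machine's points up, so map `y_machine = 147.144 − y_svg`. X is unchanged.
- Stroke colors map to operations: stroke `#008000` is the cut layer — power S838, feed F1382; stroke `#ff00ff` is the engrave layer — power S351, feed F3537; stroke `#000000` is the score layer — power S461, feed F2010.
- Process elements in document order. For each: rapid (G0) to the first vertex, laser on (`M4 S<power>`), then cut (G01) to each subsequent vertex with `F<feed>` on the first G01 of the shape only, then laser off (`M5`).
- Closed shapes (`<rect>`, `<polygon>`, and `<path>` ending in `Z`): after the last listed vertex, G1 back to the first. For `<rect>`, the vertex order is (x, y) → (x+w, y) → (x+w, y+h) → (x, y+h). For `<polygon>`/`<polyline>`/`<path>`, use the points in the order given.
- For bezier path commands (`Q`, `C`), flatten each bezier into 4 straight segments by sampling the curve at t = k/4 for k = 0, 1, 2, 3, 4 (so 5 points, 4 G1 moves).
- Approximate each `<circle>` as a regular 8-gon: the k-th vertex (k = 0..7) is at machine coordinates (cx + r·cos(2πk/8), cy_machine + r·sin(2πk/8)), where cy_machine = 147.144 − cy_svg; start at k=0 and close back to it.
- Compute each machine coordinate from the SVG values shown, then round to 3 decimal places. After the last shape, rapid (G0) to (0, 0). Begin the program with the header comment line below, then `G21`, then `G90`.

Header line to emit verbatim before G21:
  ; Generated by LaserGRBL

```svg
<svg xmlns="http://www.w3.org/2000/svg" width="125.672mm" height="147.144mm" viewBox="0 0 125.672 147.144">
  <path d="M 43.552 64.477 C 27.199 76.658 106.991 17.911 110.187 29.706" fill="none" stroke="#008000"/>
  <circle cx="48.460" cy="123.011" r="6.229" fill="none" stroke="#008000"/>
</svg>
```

Since the viewBox matches the mm dimensions, user units are millimetres directly. The only transform is the Y-flip y_m = 147.144 − y_svg.

Shape 1 is a cubic bezier drawn with `<path>`. Its stroke #008000 means cut at S838, F1382. After flipping Y the toolpath is (43.552,82.667) → (46.615,84.620) → (69.539,99.908) → (96.127,115.268) → (110.187,117.438).

Shape 2 is a circle drawn with `<circle>`. Its stroke #008000 means cut at S838, F1382. After flipping Y the toolpath is (54.689,24.133) → (52.865,28.538) → (48.460,30.362) → (44.055,28.538) → (42.231,24.133) → (44.055,19.728) → (48.460,17.904) → (52.865,19.728) → (54.689,24.133), returning to the start.

; Generated by LaserGRBL
G21
G90
G0 X43.552 Y82.667
M4 S838
G01 X46.615 Y84.620 F1382
G01 X69.539 Y99.908
G01 X96.127 Y115.268
G01 X110.187 Y117.438
M5
G0 X54.689 Y24.133
M4 S838
G01 X52.865 Y28.538 F1382
G01 X48.460 Y30.362
G01 X44.055 Y28.538
G01 X42.231 Y24.133
G01 X44.055 Y19.728
G01 X48.460 Y17.904
G01 X52.865 Y19.728
G01 X54.689 Y24.133
M5
G0 X0.000 Y0.000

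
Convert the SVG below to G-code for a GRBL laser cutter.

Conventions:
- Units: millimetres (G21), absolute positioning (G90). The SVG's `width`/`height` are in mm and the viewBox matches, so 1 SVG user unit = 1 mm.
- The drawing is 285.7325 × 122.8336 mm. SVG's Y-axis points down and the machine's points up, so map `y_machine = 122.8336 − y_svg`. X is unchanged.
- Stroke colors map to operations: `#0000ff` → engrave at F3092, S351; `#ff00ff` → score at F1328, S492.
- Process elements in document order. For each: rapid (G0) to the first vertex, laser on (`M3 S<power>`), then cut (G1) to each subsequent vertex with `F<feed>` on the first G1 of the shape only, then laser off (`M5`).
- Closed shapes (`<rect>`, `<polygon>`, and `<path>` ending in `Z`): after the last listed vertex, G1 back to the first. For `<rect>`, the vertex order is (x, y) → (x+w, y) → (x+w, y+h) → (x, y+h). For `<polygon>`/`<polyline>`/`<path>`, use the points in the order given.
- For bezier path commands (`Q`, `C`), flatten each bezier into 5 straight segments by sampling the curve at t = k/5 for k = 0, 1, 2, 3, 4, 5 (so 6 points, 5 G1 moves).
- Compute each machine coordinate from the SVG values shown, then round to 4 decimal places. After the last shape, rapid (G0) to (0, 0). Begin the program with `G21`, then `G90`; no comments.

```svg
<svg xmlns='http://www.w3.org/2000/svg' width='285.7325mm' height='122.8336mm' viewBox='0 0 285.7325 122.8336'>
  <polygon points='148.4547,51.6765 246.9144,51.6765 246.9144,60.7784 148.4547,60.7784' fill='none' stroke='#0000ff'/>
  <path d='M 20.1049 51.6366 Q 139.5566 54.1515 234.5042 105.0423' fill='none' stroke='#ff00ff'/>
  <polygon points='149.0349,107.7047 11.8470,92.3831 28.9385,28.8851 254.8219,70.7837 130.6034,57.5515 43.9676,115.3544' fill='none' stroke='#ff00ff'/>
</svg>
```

G21
G90
G0 X148.4547 Y71.1571
M3 S351
G1 X246.9144 Y71.1571 F3092
G1 X246.9144 Y62.0552
G1 X148.4547 Y62.0552
G1 X148.4547 Y71.1571
M5
G0 X20.1049 Y71.1970
M3 S492
G1 X66.9054 Y68.2560 F1328
G1 X111.7456 Y61.4449
G1 X154.6255 Y50.7638
G1 X195.5450 Y36.2126
G1 X234.5042 Y17.7913
M5
G0 X149.0349 Y15.1289
M3 S492
G1 X11.8470 Y30.4505 F1328
G1 X28.9385 Y93.9485
G1 X254.8219 Y52.0499
G1 X130.6034 Y65.2821
G1 X43.9676 Y7.4792
G1 X149.0349 Y15.1289
M5
G0 X0.0000 Y0.0000

viewBox `0 0 285.7325 122.8336` with mm width/height → 1 unit = 1 mm. Flip: y_m = 122.8336 − y_svg.

**Shape 1** — `<polygon>` rectangle, stroke `#0000ff` → engrave (S351, F3092). Machine vertices: (148.4547,71.1571) → (246.9144,71.1571) → (246.9144,62.0552) → (148.4547,62.0552) → (148.4547,71.1571). Closed: final G1 returns to the first vertex.

**Shape 2** — `<path>` quadratic bezier, stroke `#ff00ff` → score (S492, F1328). Control points (SVG): P0=(20.1049,51.6366), P1=(139.5566,54.1515), P2=(234.5042,105.0423); sampled at t=k/5. Machine vertices: (20.1049,71.1970) → (66.9054,68.2560) → (111.7456,61.4449) → (154.6255,50.7638) → (195.5450,36.2126) → (234.5042,17.7913). Open path.

**Shape 3** — `<polygon>` closed polygon, stroke `#ff00ff` → score (S492, F1328). Machine vertices: (149.0349,15.1289) → (11.8470,30.4505) → (28.9385,93.9485) → (254.8219,52.0499) → (130.6034,65.2821) → (43.9676,7.4792) → (149.0349,15.1289). Closed: final G1 returns to the first vertex.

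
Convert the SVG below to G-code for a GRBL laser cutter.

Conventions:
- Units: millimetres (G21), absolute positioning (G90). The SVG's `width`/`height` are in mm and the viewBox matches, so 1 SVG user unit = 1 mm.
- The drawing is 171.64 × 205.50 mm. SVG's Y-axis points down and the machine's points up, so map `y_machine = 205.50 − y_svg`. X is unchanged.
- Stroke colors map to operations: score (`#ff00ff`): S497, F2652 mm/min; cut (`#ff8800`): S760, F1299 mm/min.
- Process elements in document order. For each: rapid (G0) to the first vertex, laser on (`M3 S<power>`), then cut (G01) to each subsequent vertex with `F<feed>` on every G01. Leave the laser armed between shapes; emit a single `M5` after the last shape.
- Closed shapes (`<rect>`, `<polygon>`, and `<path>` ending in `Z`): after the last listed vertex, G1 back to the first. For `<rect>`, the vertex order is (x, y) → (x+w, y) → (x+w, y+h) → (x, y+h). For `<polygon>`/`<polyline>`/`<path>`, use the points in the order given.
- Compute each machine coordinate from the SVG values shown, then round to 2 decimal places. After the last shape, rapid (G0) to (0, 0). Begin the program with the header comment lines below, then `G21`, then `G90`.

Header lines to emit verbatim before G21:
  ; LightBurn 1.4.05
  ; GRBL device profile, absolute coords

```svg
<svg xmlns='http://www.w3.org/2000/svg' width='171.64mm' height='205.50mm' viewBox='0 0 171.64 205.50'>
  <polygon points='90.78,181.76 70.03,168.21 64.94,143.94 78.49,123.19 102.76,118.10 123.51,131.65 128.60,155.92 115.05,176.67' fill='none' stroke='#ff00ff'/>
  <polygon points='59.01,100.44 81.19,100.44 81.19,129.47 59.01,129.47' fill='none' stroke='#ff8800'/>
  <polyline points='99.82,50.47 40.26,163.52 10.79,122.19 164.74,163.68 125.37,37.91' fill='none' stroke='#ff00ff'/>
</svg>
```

viewBox `0 0 171.64 205.50` with mm width/height → 1 unit = 1 mm. Flip: y_m = 205.50 − y_svg.

**Shape 1** — `<polygon>` regular polygon, stroke `#ff00ff` → score (S497, F2652). Machine vertices: (90.78,23.74) → (70.03,37.29) → (64.94,61.56) → (78.49,82.31) → (102.76,87.40) → (123.51,73.85) → (128.60,49.58) → (115.05,28.83) → (90.78,23.74). Closed: final G1 returns to the first vertex.

**Shape 2** — `<polygon>` rectangle, stroke `#ff8800` → cut (S760, F1299). Machine vertices: (59.01,105.06) → (81.19,105.06) → (81.19,76.03) → (59.01,76.03) → (59.01,105.06). Closed: final G1 returns to the first vertex.

**Shape 3** — `<polyline>` open polyline, stroke `#ff00ff` → score (S497, F2652). Machine vertices: (99.82,155.03) → (40.26,41.98) → (10.79,83.31) → (164.74,41.82) → (125.37,167.59). Open path.

; LightBurn 1.4.05
; GRBL device profile, absolute coords
G21
G90
G0 X90.78 Y23.74
M3 S497
G01 X70.03 Y37.29 F2652
G01 X64.94 Y61.56 F2652
G01 X78.49 Y82.31 F2652
G01 X102.76 Y87.40 F2652
G01 X123.51 Y73.85 F2652
G01 X128.60 Y49.58 F2652
G01 X115.05 Y28.83 F2652
G01 X90.78 Y23.74 F2652
G0 X59.01 Y105.06
M3 S760
G01 X81.19 Y105.06 F1299
G01 X81.19 Y76.03 F1299
G01 X59.01 Y76.03 F1299
G01 X59.01 Y105.06 F1299
G0 X99.82 Y155.03
M3 S497
G01 X40.26 Y41.98 F2652
G01 X10.79 Y83.31 F2652
G01 X164.74 Y41.82 F2652
G01 X125.37 Y167.59 F2652
M5
G0 X0.00 Y0.00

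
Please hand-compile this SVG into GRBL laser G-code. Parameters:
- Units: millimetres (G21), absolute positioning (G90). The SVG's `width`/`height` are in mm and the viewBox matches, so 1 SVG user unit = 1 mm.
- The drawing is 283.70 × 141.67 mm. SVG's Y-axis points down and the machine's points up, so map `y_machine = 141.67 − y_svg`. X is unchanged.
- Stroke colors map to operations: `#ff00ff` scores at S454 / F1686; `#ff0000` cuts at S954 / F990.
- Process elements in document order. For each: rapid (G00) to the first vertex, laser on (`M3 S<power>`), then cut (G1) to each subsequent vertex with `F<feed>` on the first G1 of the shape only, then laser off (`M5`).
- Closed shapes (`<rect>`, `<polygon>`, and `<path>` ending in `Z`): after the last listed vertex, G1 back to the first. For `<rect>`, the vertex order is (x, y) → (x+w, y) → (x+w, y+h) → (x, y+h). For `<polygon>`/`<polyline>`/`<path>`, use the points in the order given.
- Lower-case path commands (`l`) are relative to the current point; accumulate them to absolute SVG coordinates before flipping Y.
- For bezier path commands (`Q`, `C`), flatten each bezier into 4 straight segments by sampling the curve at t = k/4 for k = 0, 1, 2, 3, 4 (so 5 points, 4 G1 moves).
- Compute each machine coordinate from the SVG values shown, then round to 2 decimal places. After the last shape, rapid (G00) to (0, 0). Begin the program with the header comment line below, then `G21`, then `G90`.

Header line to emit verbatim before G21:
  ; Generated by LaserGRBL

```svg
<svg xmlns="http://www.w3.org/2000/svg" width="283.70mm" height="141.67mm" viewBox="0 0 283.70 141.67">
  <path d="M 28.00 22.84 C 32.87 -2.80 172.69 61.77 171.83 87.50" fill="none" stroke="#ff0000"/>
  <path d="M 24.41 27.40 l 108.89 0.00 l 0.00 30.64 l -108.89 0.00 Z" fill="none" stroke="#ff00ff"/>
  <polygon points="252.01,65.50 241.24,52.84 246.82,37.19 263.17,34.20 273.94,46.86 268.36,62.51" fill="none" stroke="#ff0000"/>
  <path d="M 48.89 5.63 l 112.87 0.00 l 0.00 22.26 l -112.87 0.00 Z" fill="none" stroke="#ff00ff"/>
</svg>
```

Since the viewBox matches the mm dimensions, user units are millimetres directly. The only transform is the Y-flip y_m = 141.67 − y_svg.

Shape 1 is a cubic bezier drawn with `<path>`. Its stroke #ff0000 means cut at S954, F990. After flipping Y the toolpath is (28.00,118.83) → (52.65,123.16) → (102.06,105.76) → (150.40,78.73) → (171.83,54.17).

Shape 2 is a rectangle drawn with `<path>`. Its stroke #ff00ff means score at S454, F1686. After flipping Y the toolpath is (24.41,114.27) → (133.30,114.27) → (133.30,83.63) → (24.41,83.63) → (24.41,114.27), returning to the start.

Shape 3 is a regular polygon drawn with `<polygon>`. Its stroke #ff0000 means cut at S954, F990. After flipping Y the toolpath is (252.01,76.17) → (241.24,88.83) → (246.82,104.48) → (263.17,107.47) → (273.94,94.81) → (268.36,79.16) → (252.01,76.17), returning to the start.

Shape 4 is a rectangle drawn with `<path>`. Its stroke #ff00ff means score at S454, F1686. After flipping Y the toolpath is (48.89,136.04) → (161.76,136.04) → (161.76,113.78) → (48.89,113.78) → (48.89,136.04), returning to the start.

; Generated by LaserGRBL
G21
G90
G00 X28.00 Y118.83
M3 S954
G1 X52.65 Y123.16 F990
G1 X102.06 Y105.76
G1 X150.40 Y78.73
G1 X171.83 Y54.17
M5
G00 X24.41 Y114.27
M3 S454
G1 X133.30 Y114.27 F1686
G1 X133.30 Y83.63
G1 X24.41 Y83.63
G1 X24.41 Y114.27
M5
G00 X252.01 Y76.17
M3 S954
G1 X241.24 Y88.83 F990
G1 X246.82 Y104.48
G1 X263.17 Y107.47
G1 X273.94 Y94.81
G1 X268.36 Y79.16
G1 X252.01 Y76.17
M5
G00 X48.89 Y136.04
M3 S454
G1 X161.76 Y136.04 F1686
G1 X161.76 Y113.78
G1 X48.89 Y113.78
G1 X48.89 Y136.04
M5
G00 X0.00 Y0.00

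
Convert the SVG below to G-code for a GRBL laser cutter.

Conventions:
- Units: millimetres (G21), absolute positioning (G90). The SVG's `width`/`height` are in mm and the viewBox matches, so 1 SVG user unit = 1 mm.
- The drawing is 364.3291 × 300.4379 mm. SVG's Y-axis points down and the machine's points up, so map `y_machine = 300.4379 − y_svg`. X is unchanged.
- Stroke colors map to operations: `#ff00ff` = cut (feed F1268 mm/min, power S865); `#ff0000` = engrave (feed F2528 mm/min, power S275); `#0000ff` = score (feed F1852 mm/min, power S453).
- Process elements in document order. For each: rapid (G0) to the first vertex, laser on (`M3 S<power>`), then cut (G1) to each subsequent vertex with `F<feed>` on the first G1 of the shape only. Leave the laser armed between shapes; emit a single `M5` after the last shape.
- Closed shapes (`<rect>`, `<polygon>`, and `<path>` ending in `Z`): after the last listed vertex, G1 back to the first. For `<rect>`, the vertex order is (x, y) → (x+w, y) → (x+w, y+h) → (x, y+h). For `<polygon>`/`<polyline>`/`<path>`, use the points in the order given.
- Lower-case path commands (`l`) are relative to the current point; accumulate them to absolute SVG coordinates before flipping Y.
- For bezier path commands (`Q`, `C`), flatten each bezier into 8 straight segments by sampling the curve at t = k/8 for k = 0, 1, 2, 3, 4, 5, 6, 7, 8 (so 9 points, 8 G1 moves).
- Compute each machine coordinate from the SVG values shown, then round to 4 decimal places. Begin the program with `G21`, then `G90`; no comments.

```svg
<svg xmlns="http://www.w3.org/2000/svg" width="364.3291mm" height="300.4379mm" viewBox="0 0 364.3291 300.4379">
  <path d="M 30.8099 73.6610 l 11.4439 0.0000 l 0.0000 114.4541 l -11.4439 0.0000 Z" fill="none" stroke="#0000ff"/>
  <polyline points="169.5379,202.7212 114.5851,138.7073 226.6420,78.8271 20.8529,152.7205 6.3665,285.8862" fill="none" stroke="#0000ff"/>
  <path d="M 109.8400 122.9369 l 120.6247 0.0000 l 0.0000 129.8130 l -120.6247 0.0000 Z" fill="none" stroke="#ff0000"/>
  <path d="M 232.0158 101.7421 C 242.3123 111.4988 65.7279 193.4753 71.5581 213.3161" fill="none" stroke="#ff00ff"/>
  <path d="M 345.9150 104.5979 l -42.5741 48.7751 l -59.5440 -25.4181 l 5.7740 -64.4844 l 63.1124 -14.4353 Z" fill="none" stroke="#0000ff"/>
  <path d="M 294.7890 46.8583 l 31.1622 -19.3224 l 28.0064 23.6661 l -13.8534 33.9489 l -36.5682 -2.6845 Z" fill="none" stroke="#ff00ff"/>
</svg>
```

Since the viewBox matches the mm dimensions, user units are millimetres directly. The only transform is the Y-flip y_m = 300.4379 − y_svg.

Shape 1 is a rectangle drawn with `<path>`. Its stroke #0000ff means score at S453, F1852. After flipping Y the toolpath is (30.8099,226.7769) → (42.2538,226.7769) → (42.2538,112.3228) → (30.8099,112.3228) → (30.8099,226.7769), returning to the start.

Shape 2 is a open polyline drawn with `<polyline>`. Its stroke #0000ff means score at S453, F1852. After flipping Y the toolpath is (169.5379,97.7167) → (114.5851,161.7306) → (226.6420,221.6108) → (20.8529,147.7174) → (6.3665,14.5517).

Shape 3 is a rectangle drawn with `<path>`. Its stroke #ff0000 means engrave at S275, F2528. After flipping Y the toolpath is (109.8400,177.5010) → (230.4647,177.5010) → (230.4647,47.6880) → (109.8400,47.6880) → (109.8400,177.5010), returning to the start.

Shape 4 is a cubic bezier drawn with `<path>`. Its stroke #ff00ff means cut at S865, F1268. After flipping Y the toolpath is (232.0158,198.6958) → (227.8382,191.9141) → (210.4682,179.9364) → (184.2336,164.3369) → (153.4618,146.6903) → (122.4807,128.5710) → (95.6179,111.5535) → (77.2012,97.2123) → (71.5581,87.1218).

Shape 5 is a regular polygon drawn with `<path>`. Its stroke #0000ff means score at S453, F1852. After flipping Y the toolpath is (345.9150,195.8400) → (303.3409,147.0649) → (243.7969,172.4830) → (249.5709,236.9674) → (312.6833,251.4027) → (345.9150,195.8400), returning to the start.

Shape 6 is a regular polygon drawn with `<path>`. Its stroke #ff00ff means cut at S865, F1268. After flipping Y the toolpath is (294.7890,253.5796) → (325.9512,272.9020) → (353.9576,249.2359) → (340.1042,215.2870) → (303.5360,217.9715) → (294.7890,253.5796), returning to the start.

G21
G90
G0 X30.8099 Y226.7769
M3 S453
G1 X42.2538 Y226.7769 F1852
G1 X42.2538 Y112.3228
G1 X30.8099 Y112.3228
G1 X30.8099 Y226.7769
G0 X169.5379 Y97.7167
M3 S453
G1 X114.5851 Y161.7306 F1852
G1 X226.6420 Y221.6108
G1 X20.8529 Y147.7174
G1 X6.3665 Y14.5517
G0 X109.8400 Y177.5010
M3 S275
G1 X230.4647 Y177.5010 F2528
G1 X230.4647 Y47.6880
G1 X109.8400 Y47.6880
G1 X109.8400 Y177.5010
G0 X232.0158 Y198.6958
M3 S865
G1 X227.8382 Y191.9141 F1268
G1 X210.4682 Y179.9364
G1 X184.2336 Y164.3369
G1 X153.4618 Y146.6903
G1 X122.4807 Y128.5710
G1 X95.6179 Y111.5535
G1 X77.2012 Y97.2123
G1 X71.5581 Y87.1218
G0 X345.9150 Y195.8400
M3 S453
G1 X303.3409 Y147.0649 F1852
G1 X243.7969 Y172.4830
G1 X249.5709 Y236.9674
G1 X312.6833 Y251.4027
G1 X345.9150 Y195.8400
G0 X294.7890 Y253.5796
M3 S865
G1 X325.9512 Y272.9020 F1268
G1 X353.9576 Y249.2359
G1 X340.1042 Y215.2870
G1 X303.5360 Y217.9715
G1 X294.7890 Y253.5796
M5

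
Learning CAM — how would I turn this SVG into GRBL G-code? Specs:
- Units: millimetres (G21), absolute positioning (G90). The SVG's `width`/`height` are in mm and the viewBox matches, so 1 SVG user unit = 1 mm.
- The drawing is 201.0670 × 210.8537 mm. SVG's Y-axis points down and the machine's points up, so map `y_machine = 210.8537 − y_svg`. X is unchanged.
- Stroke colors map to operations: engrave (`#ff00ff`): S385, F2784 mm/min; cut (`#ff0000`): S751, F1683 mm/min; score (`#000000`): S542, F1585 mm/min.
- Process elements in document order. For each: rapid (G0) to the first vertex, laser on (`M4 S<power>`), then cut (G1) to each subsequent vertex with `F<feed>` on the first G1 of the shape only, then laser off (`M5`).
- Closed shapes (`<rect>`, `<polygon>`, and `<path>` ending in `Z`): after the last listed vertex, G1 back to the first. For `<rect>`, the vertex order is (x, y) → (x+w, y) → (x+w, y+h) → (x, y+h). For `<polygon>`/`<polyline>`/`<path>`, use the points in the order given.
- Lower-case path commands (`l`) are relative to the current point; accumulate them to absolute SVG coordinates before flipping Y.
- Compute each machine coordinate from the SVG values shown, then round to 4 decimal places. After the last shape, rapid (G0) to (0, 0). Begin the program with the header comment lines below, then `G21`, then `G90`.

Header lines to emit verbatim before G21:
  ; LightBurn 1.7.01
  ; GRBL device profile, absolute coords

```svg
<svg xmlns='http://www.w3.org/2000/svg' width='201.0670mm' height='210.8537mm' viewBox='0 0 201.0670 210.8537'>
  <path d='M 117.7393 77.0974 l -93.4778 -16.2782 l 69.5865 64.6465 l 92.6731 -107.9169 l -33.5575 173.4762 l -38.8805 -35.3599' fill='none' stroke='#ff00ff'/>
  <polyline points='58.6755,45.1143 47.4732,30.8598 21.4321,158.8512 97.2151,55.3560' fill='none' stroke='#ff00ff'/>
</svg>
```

; LightBurn 1.7.01
; GRBL device profile, absolute coords
G21
G90
G0 X117.7393 Y133.7563
M4 S385
G1 X24.2615 Y150.0345 F2784
G1 X93.8480 Y85.3880
G1 X186.5211 Y193.3049
G1 X152.9636 Y19.8287
G1 X114.0831 Y55.1886
M5
G0 X58.6755 Y165.7394
M4 S385
G1 X47.4732 Y179.9939 F2784
G1 X21.4321 Y52.0025
G1 X97.2151 Y155.4977
M5
G0 X0.0000 Y0.0000

viewBox `0 0 201.0670 210.8537` with mm width/height → 1 unit = 1 mm. Flip: y_m = 210.8537 − y_svg.

**Shape 1** — `<path>` open polyline, stroke `#ff00ff` → engrave (S385, F2784). Machine vertices: (117.7393,133.7563) → (24.2615,150.0345) → (93.8480,85.3880) → (186.5211,193.3049) → (152.9636,19.8287) → (114.0831,55.1886). Open path.

**Shape 2** — `<polyline>` open polyline, stroke `#ff00ff` → engrave (S385, F2784). Machine vertices: (58.6755,165.7394) → (47.4732,179.9939) → (21.4321,52.0025) → (97.2151,155.4977). Open path.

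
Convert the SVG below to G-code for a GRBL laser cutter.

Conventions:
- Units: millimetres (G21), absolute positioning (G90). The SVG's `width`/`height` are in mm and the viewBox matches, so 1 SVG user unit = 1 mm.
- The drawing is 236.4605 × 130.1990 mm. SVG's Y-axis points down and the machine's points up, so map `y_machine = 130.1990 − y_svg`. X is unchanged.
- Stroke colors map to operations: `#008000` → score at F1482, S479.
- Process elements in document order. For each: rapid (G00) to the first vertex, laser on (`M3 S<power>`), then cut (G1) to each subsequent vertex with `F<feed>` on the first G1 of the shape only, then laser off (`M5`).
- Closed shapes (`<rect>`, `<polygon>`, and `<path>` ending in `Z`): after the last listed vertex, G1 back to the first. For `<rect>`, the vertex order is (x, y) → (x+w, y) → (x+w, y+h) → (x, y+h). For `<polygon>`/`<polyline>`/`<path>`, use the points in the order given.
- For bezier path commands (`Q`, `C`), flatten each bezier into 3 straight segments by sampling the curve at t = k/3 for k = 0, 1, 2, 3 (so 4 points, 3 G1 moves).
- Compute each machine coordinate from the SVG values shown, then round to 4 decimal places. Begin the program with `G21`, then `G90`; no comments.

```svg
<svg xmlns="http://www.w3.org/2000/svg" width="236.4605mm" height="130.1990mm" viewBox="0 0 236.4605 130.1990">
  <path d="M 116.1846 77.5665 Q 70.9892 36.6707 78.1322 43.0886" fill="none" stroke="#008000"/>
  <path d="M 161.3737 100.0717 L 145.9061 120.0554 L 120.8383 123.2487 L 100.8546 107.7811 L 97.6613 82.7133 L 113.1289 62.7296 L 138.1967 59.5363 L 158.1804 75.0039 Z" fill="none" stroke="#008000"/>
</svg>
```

viewBox `0 0 236.4605 130.1990` with mm width/height → 1 unit = 1 mm. Flip: y_m = 130.1990 − y_svg.

**Shape 1** — `<path>` quadratic bezier, stroke `#008000` → score (S479, F1482). Control points (SVG): P0=(116.1846,77.5665), P1=(70.9892,36.6707), P2=(78.1322,43.0886); sampled at t=k/3. Machine vertices: (116.1846,52.6325) → (91.8697,74.6393) → (79.1856,86.1319) → (78.1322,87.1104). Open path.

**Shape 2** — `<path>` regular polygon, stroke `#008000` → score (S479, F1482). Machine vertices: (161.3737,30.1273) → (145.9061,10.1436) → (120.8383,6.9503) → (100.8546,22.4179) → (97.6613,47.4857) → (113.1289,67.4694) → (138.1967,70.6627) → (158.1804,55.1951) → (161.3737,30.1273). Closed: final G1 returns to the first vertex.

G21
G90
G00 X116.1846 Y52.6325
M3 S479
G1 X91.8697 Y74.6393 F1482
G1 X79.1856 Y86.1319
G1 X78.1322 Y87.1104
M5
G00 X161.3737 Y30.1273
M3 S479
G1 X145.9061 Y10.1436 F1482
G1 X120.8383 Y6.9503
G1 X100.8546 Y22.4179
G1 X97.6613 Y47.4857
G1 X113.1289 Y67.4694
G1 X138.1967 Y70.6627
G1 X158.1804 Y55.1951
G1 X161.3737 Y30.1273
M5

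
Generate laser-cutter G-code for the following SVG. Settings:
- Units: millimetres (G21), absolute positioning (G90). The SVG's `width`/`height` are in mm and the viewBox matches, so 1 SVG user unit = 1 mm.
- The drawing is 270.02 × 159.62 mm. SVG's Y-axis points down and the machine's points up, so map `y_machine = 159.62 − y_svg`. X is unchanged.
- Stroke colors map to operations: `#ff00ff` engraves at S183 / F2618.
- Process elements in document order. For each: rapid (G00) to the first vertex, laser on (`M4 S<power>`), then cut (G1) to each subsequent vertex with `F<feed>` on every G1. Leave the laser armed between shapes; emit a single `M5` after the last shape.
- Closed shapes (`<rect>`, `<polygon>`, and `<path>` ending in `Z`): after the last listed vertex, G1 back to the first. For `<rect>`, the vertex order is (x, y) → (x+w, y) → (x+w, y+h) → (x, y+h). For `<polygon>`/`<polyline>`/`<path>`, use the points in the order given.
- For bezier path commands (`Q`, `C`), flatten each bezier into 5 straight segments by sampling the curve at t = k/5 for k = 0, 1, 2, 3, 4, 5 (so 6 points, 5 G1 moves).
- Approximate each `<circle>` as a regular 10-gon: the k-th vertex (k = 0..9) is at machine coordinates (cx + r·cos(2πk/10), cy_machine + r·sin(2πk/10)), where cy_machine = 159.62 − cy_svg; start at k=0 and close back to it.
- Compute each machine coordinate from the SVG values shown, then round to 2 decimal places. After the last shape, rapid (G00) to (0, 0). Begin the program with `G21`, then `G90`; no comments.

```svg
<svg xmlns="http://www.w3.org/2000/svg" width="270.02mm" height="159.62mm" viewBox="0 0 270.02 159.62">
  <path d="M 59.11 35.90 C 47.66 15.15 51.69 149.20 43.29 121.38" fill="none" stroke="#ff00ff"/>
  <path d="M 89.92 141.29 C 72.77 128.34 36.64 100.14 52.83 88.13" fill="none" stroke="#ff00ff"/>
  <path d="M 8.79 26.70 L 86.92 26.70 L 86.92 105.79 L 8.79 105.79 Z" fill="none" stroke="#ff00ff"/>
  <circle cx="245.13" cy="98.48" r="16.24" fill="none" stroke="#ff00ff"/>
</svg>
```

Since the viewBox matches the mm dimensions, user units are millimetres directly. The only transform is the Y-flip y_m = 159.62 − y_svg.

Shape 1 is a cubic bezier drawn with `<path>`. Its stroke #ff00ff means engrave at S183, F2618. After flipping Y the toolpath is (59.11,123.72) → (53.87,120.13) → (51.01,94.58) → (49.19,62.29) → (47.06,38.44) → (43.29,38.24).

Shape 2 is a cubic bezier drawn with `<path>`. Its stroke #ff00ff means engrave at S183, F2618. After flipping Y the toolpath is (89.92,18.33) → (77.92,27.68) → (64.79,39.18) → (53.95,51.32) → (48.82,62.59) → (52.83,71.49).

Shape 3 is a rectangle drawn with `<path>`. Its stroke #ff00ff means engrave at S183, F2618. After flipping Y the toolpath is (8.79,132.92) → (86.92,132.92) → (86.92,53.83) → (8.79,53.83) → (8.79,132.92), returning to the start.

Shape 4 is a circle drawn with `<circle>`. Its stroke #ff00ff means engrave at S183, F2618. After flipping Y the toolpath is (261.37,61.14) → (258.27,70.69) → (250.15,76.59) → (240.11,76.59) → (231.99,70.69) → (228.89,61.14) → (231.99,51.59) → (240.11,45.69) → (250.15,45.69) → (258.27,51.59) → (261.37,61.14), returning to the start.

G21
G90
G00 X59.11 Y123.72
M4 S183
G1 X53.87 Y120.13 F2618
G1 X51.01 Y94.58 F2618
G1 X49.19 Y62.29 F2618
G1 X47.06 Y38.44 F2618
G1 X43.29 Y38.24 F2618
G00 X89.92 Y18.33
M4 S183
G1 X77.92 Y27.68 F2618
G1 X64.79 Y39.18 F2618
G1 X53.95 Y51.32 F2618
G1 X48.82 Y62.59 F2618
G1 X52.83 Y71.49 F2618
G00 X8.79 Y132.92
M4 S183
G1 X86.92 Y132.92 F2618
G1 X86.92 Y53.83 F2618
G1 X8.79 Y53.83 F2618
G1 X8.79 Y132.92 F2618
G00 X261.37 Y61.14
M4 S183
G1 X258.27 Y70.69 F2618
G1 X250.15 Y76.59 F2618
G1 X240.11 Y76.59 F2618
G1 X231.99 Y70.69 F2618
G1 X228.89 Y61.14 F2618
G1 X231.99 Y51.59 F2618
G1 X240.11 Y45.69 F2618
G1 X250.15 Y45.69 F2618
G1 X258.27 Y51.59 F2618
G1 X261.37 Y61.14 F2618
M5
G00 X0.00 Y0.00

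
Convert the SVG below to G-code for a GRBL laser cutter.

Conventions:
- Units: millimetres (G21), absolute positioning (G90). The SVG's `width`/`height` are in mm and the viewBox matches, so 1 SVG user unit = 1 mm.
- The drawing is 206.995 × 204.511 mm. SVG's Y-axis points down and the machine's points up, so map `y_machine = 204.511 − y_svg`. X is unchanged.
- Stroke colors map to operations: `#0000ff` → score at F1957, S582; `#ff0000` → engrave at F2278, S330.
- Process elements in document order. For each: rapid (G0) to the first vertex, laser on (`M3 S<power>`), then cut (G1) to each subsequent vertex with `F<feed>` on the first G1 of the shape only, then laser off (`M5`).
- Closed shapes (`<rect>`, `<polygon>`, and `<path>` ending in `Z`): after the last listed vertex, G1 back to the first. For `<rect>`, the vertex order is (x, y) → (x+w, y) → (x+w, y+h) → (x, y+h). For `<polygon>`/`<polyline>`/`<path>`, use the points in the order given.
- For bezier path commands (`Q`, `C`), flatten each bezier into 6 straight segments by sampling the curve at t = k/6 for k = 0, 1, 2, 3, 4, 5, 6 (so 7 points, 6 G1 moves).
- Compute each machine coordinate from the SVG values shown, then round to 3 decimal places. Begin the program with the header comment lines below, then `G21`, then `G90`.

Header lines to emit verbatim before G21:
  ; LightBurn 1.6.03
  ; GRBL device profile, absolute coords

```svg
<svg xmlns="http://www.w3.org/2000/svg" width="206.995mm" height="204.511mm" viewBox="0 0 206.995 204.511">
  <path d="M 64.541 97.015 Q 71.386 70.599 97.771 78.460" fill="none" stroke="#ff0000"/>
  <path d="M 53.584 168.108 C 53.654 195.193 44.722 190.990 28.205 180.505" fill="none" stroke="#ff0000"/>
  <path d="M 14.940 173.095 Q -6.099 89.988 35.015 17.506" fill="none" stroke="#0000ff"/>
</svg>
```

Since the viewBox matches the mm dimensions, user units are millimetres directly. The only transform is the Y-flip y_m = 204.511 − y_svg.

Shape 1 is a quadratic bezier drawn with `<path>`. Its stroke #ff0000 means engrave at S330, F2278. After flipping Y the toolpath is (64.541,107.496) → (67.365,115.349) → (71.275,121.298) → (76.271,125.343) → (82.352,127.483) → (89.519,127.719) → (97.771,126.051).

Shape 2 is a cubic bezier drawn with `<path>`. Its stroke #ff0000 means engrave at S330, F2278. After flipping Y the toolpath is (53.584,36.403) → (52.875,25.352) → (50.706,18.821) → (47.115,16.116) → (42.141,16.541) → (35.825,19.403) → (28.205,24.006).

Shape 3 is a quadratic bezier drawn with `<path>`. Its stroke #0000ff means score at S582, F1957. After flipping Y the toolpath is (14.940,31.416) → (9.653,58.823) → (7.820,85.640) → (9.439,111.867) → (14.512,137.503) → (23.037,162.549) → (35.015,187.005).

; LightBurn 1.6.03
; GRBL device profile, absolute coords
G21
G90
G0 X64.541 Y107.496
M3 S330
G1 X67.365 Y115.349 F2278
G1 X71.275 Y121.298
G1 X76.271 Y125.343
G1 X82.352 Y127.483
G1 X89.519 Y127.719
G1 X97.771 Y126.051
M5
G0 X53.584 Y36.403
M3 S330
G1 X52.875 Y25.352 F2278
G1 X50.706 Y18.821
G1 X47.115 Y16.116
G1 X42.141 Y16.541
G1 X35.825 Y19.403
G1 X28.205 Y24.006
M5
G0 X14.940 Y31.416
M3 S582
G1 X9.653 Y58.823 F1957
G1 X7.820 Y85.640
G1 X9.439 Y111.867
G1 X14.512 Y137.503
G1 X23.037 Y162.549
G1 X35.015 Y187.005
M5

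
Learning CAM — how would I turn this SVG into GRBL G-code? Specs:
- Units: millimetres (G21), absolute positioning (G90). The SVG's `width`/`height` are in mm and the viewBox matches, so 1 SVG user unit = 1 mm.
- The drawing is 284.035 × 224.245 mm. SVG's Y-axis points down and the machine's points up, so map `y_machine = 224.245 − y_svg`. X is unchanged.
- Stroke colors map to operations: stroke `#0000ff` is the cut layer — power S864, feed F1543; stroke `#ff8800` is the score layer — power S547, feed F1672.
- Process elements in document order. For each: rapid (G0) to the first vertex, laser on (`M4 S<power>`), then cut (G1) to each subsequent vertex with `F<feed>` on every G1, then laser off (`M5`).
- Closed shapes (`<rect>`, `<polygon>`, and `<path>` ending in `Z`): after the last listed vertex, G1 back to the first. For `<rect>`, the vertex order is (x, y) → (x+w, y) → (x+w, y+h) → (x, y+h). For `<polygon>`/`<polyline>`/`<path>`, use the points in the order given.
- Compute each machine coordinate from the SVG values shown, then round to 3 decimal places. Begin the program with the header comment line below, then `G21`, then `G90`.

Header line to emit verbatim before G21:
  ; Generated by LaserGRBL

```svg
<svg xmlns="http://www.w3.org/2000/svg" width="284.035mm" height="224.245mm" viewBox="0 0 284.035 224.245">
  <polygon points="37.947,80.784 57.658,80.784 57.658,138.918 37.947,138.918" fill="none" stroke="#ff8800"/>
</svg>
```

viewBox `0 0 284.035 224.245` with mm width/height → 1 unit = 1 mm. Flip: y_m = 224.245 − y_svg.

**Shape 1** — `<polygon>` rectangle, stroke `#ff8800` → score (S547, F1672). Machine vertices: (37.947,143.461) → (57.658,143.461) → (57.658,85.327) → (37.947,85.327) → (37.947,143.461). Closed: final G1 returns to the first vertex.

; Generated by LaserGRBL
G21
G90
G0 X37.947 Y143.461
M4 S547
G1 X57.658 Y143.461 F1672
G1 X57.658 Y85.327 F1672
G1 X37.947 Y85.327 F1672
G1 X37.947 Y143.461 F1672
M5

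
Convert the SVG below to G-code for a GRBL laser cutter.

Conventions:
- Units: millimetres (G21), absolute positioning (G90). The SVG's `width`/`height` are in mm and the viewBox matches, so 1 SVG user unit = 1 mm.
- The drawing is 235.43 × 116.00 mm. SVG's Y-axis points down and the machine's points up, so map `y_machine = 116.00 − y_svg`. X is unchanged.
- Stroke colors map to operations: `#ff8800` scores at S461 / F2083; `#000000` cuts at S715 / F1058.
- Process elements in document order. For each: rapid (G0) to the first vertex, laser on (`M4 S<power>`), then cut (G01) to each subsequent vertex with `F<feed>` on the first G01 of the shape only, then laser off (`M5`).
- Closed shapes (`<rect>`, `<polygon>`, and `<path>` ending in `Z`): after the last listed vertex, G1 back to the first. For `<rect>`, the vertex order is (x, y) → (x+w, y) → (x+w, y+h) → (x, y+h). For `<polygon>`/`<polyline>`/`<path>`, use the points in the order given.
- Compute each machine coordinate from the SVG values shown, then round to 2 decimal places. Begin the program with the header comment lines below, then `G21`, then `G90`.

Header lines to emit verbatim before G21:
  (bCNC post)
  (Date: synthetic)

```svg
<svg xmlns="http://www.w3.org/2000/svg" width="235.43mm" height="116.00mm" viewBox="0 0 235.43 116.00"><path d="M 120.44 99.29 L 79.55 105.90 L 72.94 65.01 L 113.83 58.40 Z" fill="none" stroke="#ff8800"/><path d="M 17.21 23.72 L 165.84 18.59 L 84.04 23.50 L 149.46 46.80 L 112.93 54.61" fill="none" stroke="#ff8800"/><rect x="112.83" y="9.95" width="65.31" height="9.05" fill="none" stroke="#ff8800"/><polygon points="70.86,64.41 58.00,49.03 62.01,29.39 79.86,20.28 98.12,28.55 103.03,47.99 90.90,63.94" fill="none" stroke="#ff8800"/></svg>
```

(bCNC post)
(Date: synthetic)
G21
G90
G0 X120.44 Y16.71
M4 S461
G01 X79.55 Y10.10 F2083
G01 X72.94 Y50.99
G01 X113.83 Y57.60
G01 X120.44 Y16.71
M5
G0 X17.21 Y92.28
M4 S461
G01 X165.84 Y97.41 F2083
G01 X84.04 Y92.50
G01 X149.46 Y69.20
G01 X112.93 Y61.39
M5
G0 X112.83 Y106.05
M4 S461
G01 X178.14 Y106.05 F2083
G01 X178.14 Y97.00
G01 X112.83 Y97.00
G01 X112.83 Y106.05
M5
G0 X70.86 Y51.59
M4 S461
G01 X58.00 Y66.97 F2083
G01 X62.01 Y86.61
G01 X79.86 Y95.72
G01 X98.12 Y87.45
G01 X103.03 Y68.01
G01 X90.90 Y52.06
G01 X70.86 Y51.59
M5

viewBox `0 0 235.43 116.00` with mm width/height → 1 unit = 1 mm. Flip: y_m = 116.00 − y_svg.

**Shape 1** — `<path>` regular polygon, stroke `#ff8800` → score (S461, F2083). Machine vertices: (120.44,16.71) → (79.55,10.10) → (72.94,50.99) → (113.83,57.60) → (120.44,16.71). Closed: final G1 returns to the first vertex.

**Shape 2** — `<path>` open polyline, stroke `#ff8800` → score (S461, F2083). Machine vertices: (17.21,92.28) → (165.84,97.41) → (84.04,92.50) → (149.46,69.20) → (112.93,61.39). Open path.

**Shape 3** — `<rect>` rectangle, stroke `#ff8800` → score (S461, F2083). Machine vertices: (112.83,106.05) → (178.14,106.05) → (178.14,97.00) → (112.83,97.00) → (112.83,106.05). Closed: final G1 returns to the first vertex.

**Shape 4** — `<polygon>` regular polygon, stroke `#ff8800` → score (S461, F2083). Machine vertices: (70.86,51.59) → (58.00,66.97) → (62.01,86.61) → (79.86,95.72) → (98.12,87.45) → (103.03,68.01) → (90.90,52.06) → (70.86,51.59). Closed: final G1 returns to the first vertex.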